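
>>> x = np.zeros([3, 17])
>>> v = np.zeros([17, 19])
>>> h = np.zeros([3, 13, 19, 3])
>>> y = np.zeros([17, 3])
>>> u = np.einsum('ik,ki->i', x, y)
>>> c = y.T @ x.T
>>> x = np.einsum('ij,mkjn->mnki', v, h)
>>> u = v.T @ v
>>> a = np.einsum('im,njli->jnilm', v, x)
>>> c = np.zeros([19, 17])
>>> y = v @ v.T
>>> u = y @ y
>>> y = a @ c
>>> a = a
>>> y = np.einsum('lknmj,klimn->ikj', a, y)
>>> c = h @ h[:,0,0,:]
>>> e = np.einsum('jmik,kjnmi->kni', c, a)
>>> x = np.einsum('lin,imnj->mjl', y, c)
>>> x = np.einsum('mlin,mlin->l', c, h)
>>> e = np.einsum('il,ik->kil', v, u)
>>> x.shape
(13,)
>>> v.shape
(17, 19)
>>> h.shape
(3, 13, 19, 3)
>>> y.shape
(17, 3, 19)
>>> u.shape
(17, 17)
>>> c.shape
(3, 13, 19, 3)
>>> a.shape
(3, 3, 17, 13, 19)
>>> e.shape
(17, 17, 19)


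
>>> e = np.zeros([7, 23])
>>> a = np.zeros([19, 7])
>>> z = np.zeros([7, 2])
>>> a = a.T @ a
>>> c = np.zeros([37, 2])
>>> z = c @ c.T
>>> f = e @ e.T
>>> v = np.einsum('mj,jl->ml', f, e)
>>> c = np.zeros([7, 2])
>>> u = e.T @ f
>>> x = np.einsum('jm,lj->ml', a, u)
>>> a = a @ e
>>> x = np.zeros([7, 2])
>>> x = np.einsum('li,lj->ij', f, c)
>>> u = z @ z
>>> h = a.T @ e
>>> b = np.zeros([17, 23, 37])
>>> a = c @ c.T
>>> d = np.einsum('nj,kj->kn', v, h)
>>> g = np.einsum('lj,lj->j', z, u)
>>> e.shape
(7, 23)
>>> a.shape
(7, 7)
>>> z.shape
(37, 37)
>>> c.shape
(7, 2)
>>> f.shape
(7, 7)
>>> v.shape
(7, 23)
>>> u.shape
(37, 37)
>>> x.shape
(7, 2)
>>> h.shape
(23, 23)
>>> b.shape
(17, 23, 37)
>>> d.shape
(23, 7)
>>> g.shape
(37,)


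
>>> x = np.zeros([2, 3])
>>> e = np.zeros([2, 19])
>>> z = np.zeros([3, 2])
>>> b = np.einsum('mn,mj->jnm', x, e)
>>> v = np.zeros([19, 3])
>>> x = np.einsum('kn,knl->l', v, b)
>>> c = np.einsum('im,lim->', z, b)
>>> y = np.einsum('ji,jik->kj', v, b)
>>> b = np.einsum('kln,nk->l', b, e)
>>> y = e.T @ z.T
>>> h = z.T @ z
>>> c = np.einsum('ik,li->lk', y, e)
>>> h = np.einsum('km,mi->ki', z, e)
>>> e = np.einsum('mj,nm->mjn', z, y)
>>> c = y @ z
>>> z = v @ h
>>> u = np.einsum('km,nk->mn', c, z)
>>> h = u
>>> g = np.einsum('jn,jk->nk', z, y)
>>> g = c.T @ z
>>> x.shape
(2,)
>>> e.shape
(3, 2, 19)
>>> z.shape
(19, 19)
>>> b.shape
(3,)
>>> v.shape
(19, 3)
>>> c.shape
(19, 2)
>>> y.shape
(19, 3)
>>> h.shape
(2, 19)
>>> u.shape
(2, 19)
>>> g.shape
(2, 19)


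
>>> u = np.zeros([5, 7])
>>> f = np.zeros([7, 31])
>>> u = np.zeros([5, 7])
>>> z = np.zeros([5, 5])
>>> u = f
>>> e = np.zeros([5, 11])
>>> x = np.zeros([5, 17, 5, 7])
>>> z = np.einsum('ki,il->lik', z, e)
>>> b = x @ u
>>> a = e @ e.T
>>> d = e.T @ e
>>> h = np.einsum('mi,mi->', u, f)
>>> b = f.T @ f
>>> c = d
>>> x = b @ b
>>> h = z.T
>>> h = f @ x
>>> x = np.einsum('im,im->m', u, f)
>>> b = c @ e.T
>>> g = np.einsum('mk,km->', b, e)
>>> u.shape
(7, 31)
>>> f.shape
(7, 31)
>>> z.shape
(11, 5, 5)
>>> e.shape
(5, 11)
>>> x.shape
(31,)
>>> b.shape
(11, 5)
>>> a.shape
(5, 5)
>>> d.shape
(11, 11)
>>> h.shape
(7, 31)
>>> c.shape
(11, 11)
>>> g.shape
()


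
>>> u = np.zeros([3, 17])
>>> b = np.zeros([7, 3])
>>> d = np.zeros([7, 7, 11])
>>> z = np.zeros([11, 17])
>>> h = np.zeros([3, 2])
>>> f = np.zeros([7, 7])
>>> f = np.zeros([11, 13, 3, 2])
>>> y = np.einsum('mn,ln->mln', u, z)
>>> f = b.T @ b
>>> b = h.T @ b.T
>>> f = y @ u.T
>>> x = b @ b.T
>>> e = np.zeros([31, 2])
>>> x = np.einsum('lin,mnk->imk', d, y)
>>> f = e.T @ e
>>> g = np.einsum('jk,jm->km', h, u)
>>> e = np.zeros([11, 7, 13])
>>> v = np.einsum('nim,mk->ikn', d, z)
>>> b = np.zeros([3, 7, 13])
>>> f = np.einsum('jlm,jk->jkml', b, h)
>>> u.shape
(3, 17)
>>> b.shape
(3, 7, 13)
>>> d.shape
(7, 7, 11)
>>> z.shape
(11, 17)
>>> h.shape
(3, 2)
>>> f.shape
(3, 2, 13, 7)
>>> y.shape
(3, 11, 17)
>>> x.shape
(7, 3, 17)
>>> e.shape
(11, 7, 13)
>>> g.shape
(2, 17)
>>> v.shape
(7, 17, 7)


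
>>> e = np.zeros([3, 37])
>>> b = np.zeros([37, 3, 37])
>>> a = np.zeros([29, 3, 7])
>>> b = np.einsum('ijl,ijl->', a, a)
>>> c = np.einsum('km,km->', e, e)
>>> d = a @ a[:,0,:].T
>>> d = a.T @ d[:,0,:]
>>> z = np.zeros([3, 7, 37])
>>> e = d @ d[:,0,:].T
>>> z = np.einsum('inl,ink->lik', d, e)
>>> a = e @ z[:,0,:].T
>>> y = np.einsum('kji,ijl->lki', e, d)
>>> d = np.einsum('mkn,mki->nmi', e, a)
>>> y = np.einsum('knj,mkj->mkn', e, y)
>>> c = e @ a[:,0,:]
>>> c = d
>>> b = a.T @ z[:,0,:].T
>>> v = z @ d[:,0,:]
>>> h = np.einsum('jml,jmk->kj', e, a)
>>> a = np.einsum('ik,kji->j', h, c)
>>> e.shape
(7, 3, 7)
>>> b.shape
(29, 3, 29)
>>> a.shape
(7,)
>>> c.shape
(7, 7, 29)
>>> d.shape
(7, 7, 29)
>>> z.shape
(29, 7, 7)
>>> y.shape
(29, 7, 3)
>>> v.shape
(29, 7, 29)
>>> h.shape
(29, 7)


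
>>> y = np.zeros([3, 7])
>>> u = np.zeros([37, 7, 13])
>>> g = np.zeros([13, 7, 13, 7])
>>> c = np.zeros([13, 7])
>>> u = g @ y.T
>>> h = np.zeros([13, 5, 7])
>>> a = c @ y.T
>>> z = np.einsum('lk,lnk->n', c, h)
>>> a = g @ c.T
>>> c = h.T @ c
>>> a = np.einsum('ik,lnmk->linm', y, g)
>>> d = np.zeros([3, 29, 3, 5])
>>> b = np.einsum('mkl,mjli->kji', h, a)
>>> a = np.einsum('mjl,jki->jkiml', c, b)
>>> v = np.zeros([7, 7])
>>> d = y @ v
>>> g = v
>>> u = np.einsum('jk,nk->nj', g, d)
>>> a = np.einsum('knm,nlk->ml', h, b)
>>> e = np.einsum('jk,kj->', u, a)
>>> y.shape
(3, 7)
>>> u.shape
(3, 7)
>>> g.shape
(7, 7)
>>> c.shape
(7, 5, 7)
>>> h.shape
(13, 5, 7)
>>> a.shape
(7, 3)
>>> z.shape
(5,)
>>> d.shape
(3, 7)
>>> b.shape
(5, 3, 13)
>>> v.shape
(7, 7)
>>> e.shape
()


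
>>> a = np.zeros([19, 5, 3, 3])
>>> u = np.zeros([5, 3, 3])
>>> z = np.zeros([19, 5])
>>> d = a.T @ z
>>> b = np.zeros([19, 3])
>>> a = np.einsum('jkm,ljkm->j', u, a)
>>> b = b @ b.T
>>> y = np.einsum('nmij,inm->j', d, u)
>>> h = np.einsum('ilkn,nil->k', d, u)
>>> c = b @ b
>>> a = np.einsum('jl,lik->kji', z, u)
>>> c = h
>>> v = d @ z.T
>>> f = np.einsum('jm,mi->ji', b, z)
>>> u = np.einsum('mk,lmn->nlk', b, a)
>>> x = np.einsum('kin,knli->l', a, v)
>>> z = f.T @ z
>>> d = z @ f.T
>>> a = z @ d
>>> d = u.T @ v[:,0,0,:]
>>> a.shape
(5, 19)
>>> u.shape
(3, 3, 19)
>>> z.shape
(5, 5)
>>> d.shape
(19, 3, 19)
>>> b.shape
(19, 19)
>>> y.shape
(5,)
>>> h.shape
(5,)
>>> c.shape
(5,)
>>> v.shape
(3, 3, 5, 19)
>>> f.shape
(19, 5)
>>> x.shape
(5,)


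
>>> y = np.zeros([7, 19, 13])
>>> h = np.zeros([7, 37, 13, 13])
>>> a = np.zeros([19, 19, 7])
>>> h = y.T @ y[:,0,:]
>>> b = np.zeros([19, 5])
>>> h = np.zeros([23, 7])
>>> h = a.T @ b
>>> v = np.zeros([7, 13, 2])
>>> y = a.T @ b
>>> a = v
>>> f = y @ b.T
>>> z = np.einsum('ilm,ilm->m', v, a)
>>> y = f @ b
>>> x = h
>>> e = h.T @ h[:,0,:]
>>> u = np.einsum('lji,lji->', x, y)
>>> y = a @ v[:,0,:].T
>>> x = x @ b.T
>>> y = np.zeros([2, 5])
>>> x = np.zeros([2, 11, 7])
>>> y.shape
(2, 5)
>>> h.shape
(7, 19, 5)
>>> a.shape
(7, 13, 2)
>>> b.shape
(19, 5)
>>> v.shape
(7, 13, 2)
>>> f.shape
(7, 19, 19)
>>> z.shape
(2,)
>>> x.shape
(2, 11, 7)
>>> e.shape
(5, 19, 5)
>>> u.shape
()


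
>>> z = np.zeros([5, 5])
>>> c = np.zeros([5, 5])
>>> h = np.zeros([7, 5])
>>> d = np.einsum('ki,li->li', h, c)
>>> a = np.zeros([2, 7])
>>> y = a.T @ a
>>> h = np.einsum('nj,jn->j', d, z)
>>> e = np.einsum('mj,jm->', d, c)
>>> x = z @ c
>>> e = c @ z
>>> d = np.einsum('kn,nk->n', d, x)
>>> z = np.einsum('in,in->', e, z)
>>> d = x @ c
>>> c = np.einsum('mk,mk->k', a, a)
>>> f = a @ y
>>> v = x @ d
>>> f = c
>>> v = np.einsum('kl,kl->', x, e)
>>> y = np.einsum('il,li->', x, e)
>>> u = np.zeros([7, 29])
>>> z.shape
()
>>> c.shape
(7,)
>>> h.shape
(5,)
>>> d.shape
(5, 5)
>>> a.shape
(2, 7)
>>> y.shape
()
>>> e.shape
(5, 5)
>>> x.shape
(5, 5)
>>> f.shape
(7,)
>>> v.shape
()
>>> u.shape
(7, 29)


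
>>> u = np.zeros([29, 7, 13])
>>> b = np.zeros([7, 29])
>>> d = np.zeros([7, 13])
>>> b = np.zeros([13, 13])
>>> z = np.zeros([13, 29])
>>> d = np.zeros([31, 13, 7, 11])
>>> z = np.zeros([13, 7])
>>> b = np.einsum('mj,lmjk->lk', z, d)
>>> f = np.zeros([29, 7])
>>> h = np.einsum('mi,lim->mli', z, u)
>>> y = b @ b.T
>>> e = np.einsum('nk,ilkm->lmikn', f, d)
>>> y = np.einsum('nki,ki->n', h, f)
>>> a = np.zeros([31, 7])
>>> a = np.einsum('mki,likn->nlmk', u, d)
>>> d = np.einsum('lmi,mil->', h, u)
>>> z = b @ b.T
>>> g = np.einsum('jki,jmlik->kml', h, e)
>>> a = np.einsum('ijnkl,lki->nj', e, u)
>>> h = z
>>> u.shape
(29, 7, 13)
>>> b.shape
(31, 11)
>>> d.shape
()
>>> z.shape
(31, 31)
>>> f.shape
(29, 7)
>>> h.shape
(31, 31)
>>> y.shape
(13,)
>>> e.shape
(13, 11, 31, 7, 29)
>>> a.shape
(31, 11)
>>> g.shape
(29, 11, 31)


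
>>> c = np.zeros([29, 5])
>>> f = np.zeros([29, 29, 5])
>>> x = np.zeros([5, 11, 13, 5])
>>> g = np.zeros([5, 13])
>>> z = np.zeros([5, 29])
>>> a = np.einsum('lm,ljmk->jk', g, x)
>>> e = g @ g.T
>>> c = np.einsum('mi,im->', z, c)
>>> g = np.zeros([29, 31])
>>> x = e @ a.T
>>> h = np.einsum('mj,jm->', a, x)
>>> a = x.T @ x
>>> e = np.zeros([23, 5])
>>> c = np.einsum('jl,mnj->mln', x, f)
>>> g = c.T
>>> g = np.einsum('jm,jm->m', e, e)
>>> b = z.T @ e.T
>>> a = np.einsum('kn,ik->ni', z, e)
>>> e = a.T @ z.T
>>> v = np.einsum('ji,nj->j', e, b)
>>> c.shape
(29, 11, 29)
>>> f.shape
(29, 29, 5)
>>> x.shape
(5, 11)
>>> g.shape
(5,)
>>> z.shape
(5, 29)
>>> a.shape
(29, 23)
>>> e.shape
(23, 5)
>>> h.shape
()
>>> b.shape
(29, 23)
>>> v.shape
(23,)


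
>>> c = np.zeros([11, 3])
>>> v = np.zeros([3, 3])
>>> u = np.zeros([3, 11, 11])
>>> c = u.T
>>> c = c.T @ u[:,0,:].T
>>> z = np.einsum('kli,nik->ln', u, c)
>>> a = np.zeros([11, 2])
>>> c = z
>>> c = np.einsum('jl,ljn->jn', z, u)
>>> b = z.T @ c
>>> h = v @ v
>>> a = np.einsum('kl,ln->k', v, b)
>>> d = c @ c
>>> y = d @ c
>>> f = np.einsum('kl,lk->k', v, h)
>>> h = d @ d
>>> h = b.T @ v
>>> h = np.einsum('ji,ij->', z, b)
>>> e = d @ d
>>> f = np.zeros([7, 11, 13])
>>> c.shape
(11, 11)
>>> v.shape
(3, 3)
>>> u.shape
(3, 11, 11)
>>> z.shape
(11, 3)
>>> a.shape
(3,)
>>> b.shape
(3, 11)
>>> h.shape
()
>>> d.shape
(11, 11)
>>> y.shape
(11, 11)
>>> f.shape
(7, 11, 13)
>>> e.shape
(11, 11)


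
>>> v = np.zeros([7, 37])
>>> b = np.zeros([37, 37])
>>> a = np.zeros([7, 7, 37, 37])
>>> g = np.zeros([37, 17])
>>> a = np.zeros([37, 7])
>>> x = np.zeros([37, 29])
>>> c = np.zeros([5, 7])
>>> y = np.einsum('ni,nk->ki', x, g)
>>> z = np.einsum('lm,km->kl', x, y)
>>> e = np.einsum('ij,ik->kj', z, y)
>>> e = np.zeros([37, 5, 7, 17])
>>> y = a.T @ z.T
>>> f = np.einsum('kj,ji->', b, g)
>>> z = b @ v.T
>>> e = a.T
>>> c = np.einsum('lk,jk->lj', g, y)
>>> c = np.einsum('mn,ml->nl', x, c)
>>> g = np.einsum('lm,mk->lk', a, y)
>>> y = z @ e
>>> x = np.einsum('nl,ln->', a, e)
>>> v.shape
(7, 37)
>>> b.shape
(37, 37)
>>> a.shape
(37, 7)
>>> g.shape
(37, 17)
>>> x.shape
()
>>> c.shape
(29, 7)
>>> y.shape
(37, 37)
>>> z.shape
(37, 7)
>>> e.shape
(7, 37)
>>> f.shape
()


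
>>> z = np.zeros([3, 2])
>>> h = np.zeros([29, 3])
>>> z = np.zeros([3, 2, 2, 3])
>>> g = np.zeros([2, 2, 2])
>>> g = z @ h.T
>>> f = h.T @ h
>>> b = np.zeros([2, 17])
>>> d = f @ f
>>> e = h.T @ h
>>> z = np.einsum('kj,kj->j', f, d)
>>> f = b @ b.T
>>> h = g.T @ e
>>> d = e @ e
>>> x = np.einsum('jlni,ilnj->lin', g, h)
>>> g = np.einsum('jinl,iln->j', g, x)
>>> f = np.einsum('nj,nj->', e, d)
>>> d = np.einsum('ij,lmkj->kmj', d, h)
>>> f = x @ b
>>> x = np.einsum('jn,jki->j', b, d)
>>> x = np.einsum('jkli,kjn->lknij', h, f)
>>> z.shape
(3,)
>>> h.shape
(29, 2, 2, 3)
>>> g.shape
(3,)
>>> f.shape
(2, 29, 17)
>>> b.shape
(2, 17)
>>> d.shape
(2, 2, 3)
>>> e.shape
(3, 3)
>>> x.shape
(2, 2, 17, 3, 29)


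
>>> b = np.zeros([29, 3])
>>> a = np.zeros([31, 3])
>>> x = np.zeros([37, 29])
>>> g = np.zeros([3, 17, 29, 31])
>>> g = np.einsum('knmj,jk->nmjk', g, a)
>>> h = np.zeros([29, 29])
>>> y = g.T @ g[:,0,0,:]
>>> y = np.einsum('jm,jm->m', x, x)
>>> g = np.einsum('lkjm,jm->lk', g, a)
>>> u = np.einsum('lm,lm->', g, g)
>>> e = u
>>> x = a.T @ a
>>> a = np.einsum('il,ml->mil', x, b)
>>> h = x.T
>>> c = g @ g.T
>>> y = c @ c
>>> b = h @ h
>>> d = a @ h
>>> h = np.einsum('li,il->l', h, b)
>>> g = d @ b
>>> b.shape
(3, 3)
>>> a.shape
(29, 3, 3)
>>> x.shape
(3, 3)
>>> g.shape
(29, 3, 3)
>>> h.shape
(3,)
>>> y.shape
(17, 17)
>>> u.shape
()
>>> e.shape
()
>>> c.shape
(17, 17)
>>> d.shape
(29, 3, 3)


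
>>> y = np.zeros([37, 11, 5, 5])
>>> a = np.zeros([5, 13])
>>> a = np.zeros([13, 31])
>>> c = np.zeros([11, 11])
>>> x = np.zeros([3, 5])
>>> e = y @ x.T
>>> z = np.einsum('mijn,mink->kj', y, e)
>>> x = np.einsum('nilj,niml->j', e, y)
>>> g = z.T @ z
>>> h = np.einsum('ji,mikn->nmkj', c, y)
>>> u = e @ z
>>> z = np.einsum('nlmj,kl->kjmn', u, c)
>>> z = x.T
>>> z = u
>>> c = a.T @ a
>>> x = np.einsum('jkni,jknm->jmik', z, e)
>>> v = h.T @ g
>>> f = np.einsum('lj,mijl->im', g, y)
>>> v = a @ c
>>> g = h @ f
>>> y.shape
(37, 11, 5, 5)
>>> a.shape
(13, 31)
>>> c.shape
(31, 31)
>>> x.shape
(37, 3, 5, 11)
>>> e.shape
(37, 11, 5, 3)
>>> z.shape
(37, 11, 5, 5)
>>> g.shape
(5, 37, 5, 37)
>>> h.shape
(5, 37, 5, 11)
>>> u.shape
(37, 11, 5, 5)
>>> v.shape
(13, 31)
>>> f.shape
(11, 37)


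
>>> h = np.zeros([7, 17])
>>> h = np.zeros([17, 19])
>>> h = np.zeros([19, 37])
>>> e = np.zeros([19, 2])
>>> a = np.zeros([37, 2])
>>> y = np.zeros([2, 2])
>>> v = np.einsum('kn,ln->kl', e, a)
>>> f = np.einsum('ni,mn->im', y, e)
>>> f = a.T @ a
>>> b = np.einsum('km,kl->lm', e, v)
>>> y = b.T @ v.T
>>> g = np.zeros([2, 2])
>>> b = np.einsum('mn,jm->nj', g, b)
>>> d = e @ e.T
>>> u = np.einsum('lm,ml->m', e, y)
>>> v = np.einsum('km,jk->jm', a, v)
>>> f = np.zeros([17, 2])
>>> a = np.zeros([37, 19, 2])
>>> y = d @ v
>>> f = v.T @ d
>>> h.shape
(19, 37)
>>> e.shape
(19, 2)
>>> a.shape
(37, 19, 2)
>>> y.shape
(19, 2)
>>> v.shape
(19, 2)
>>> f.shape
(2, 19)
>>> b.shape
(2, 37)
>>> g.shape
(2, 2)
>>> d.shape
(19, 19)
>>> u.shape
(2,)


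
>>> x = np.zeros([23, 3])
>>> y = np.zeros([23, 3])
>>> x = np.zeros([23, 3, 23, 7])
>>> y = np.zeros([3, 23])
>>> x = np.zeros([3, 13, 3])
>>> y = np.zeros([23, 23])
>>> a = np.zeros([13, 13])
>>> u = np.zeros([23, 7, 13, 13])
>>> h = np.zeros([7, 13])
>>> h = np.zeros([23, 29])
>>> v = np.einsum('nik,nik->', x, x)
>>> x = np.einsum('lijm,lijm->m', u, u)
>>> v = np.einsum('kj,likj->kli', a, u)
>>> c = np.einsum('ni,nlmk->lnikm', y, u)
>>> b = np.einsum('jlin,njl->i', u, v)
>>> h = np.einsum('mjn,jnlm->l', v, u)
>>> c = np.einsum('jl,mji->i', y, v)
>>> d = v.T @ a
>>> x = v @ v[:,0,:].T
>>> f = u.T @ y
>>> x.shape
(13, 23, 13)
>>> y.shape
(23, 23)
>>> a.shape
(13, 13)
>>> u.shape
(23, 7, 13, 13)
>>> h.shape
(13,)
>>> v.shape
(13, 23, 7)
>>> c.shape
(7,)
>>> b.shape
(13,)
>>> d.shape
(7, 23, 13)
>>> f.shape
(13, 13, 7, 23)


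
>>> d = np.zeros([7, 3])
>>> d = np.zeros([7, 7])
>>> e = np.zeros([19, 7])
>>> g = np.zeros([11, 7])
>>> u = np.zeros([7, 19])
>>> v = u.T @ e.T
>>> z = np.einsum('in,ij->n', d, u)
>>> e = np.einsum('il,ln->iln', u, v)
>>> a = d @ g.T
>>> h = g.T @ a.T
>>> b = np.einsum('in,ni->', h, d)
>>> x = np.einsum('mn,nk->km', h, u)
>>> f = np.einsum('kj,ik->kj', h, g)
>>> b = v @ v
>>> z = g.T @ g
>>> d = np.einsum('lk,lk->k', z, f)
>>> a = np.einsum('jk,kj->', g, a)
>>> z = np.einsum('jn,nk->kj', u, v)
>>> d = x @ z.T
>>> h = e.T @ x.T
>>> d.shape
(19, 19)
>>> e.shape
(7, 19, 19)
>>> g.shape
(11, 7)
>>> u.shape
(7, 19)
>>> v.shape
(19, 19)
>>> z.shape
(19, 7)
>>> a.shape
()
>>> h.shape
(19, 19, 19)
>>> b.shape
(19, 19)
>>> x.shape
(19, 7)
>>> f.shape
(7, 7)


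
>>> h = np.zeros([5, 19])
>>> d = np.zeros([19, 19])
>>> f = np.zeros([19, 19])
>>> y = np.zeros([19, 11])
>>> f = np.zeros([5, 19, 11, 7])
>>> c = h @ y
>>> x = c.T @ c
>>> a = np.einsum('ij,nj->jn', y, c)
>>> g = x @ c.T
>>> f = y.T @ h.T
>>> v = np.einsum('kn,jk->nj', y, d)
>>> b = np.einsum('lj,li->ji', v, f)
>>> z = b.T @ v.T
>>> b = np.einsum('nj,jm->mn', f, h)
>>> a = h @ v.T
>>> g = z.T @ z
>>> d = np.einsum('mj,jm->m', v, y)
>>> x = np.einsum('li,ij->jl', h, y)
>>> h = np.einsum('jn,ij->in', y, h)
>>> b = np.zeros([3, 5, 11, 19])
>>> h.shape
(5, 11)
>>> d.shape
(11,)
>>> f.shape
(11, 5)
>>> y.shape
(19, 11)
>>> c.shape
(5, 11)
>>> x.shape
(11, 5)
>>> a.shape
(5, 11)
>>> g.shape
(11, 11)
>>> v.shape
(11, 19)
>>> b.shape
(3, 5, 11, 19)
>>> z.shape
(5, 11)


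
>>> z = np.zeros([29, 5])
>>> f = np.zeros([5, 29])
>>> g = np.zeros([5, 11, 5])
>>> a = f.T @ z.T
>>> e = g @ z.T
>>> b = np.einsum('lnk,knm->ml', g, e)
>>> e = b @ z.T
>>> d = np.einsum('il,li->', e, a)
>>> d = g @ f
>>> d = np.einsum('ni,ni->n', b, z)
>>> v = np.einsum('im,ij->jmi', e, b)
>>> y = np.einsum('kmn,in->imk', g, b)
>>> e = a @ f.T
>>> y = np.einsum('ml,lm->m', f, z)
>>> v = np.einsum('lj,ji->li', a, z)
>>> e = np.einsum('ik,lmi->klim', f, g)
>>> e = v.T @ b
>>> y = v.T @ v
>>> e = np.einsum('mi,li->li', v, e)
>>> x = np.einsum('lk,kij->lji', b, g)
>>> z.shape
(29, 5)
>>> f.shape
(5, 29)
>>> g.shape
(5, 11, 5)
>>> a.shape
(29, 29)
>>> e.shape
(5, 5)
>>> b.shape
(29, 5)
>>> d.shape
(29,)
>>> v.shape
(29, 5)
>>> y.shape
(5, 5)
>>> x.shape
(29, 5, 11)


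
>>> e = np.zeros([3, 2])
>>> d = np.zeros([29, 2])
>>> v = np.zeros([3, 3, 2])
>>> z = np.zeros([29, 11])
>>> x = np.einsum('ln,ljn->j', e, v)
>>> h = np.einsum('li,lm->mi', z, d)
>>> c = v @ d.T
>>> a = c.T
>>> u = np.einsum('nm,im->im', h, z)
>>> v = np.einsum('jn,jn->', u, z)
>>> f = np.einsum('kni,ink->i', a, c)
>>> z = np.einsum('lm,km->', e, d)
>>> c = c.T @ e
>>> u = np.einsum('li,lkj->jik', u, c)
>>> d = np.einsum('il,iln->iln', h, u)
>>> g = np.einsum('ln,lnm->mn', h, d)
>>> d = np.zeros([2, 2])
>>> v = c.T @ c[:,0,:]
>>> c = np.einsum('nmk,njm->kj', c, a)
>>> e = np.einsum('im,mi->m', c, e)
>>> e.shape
(3,)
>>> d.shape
(2, 2)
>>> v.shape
(2, 3, 2)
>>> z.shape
()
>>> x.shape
(3,)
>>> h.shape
(2, 11)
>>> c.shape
(2, 3)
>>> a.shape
(29, 3, 3)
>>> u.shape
(2, 11, 3)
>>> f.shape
(3,)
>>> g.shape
(3, 11)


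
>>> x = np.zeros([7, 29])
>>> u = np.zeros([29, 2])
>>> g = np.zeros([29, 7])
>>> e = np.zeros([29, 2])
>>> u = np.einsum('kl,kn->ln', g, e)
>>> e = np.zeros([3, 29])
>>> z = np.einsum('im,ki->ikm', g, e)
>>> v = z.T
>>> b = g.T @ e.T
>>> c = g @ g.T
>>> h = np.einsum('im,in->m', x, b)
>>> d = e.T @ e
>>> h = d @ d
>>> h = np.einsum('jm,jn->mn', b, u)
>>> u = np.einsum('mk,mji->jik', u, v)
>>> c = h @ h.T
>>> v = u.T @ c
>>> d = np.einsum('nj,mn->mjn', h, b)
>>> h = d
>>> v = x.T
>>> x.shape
(7, 29)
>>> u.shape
(3, 29, 2)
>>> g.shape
(29, 7)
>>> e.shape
(3, 29)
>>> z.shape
(29, 3, 7)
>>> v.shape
(29, 7)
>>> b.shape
(7, 3)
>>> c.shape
(3, 3)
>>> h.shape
(7, 2, 3)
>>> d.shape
(7, 2, 3)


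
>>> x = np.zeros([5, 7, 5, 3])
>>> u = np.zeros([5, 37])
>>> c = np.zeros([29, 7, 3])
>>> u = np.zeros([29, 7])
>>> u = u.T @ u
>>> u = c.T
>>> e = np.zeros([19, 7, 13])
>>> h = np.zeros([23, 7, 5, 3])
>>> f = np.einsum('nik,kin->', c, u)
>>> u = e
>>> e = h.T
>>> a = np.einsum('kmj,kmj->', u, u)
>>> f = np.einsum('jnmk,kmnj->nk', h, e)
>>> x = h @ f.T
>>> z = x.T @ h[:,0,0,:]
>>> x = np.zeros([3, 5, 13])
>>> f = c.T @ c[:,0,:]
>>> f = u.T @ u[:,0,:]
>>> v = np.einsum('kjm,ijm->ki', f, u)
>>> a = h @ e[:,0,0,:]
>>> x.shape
(3, 5, 13)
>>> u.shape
(19, 7, 13)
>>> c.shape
(29, 7, 3)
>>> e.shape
(3, 5, 7, 23)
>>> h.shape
(23, 7, 5, 3)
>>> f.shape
(13, 7, 13)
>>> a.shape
(23, 7, 5, 23)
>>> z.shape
(7, 5, 7, 3)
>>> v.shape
(13, 19)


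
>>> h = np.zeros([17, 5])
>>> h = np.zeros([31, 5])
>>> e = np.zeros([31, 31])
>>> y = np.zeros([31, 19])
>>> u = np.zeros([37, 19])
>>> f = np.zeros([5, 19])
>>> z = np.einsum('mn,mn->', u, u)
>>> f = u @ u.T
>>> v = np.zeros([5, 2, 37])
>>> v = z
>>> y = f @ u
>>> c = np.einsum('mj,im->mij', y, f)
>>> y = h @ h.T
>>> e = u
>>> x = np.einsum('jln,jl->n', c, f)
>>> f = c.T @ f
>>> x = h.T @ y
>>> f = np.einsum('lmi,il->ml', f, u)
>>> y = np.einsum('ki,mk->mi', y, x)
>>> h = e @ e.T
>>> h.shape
(37, 37)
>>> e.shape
(37, 19)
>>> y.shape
(5, 31)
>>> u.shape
(37, 19)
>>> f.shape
(37, 19)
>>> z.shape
()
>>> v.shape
()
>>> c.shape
(37, 37, 19)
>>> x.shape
(5, 31)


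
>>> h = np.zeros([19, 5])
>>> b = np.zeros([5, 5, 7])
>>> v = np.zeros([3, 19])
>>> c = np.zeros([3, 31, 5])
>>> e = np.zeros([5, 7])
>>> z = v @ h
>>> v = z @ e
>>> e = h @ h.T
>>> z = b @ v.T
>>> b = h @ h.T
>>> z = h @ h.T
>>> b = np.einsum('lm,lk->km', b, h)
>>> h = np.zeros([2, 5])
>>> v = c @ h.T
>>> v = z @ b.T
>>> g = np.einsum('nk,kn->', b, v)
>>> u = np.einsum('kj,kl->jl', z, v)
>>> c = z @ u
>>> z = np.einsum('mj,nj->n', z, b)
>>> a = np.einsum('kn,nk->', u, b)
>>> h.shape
(2, 5)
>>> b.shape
(5, 19)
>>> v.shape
(19, 5)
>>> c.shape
(19, 5)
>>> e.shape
(19, 19)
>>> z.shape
(5,)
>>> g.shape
()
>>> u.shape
(19, 5)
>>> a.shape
()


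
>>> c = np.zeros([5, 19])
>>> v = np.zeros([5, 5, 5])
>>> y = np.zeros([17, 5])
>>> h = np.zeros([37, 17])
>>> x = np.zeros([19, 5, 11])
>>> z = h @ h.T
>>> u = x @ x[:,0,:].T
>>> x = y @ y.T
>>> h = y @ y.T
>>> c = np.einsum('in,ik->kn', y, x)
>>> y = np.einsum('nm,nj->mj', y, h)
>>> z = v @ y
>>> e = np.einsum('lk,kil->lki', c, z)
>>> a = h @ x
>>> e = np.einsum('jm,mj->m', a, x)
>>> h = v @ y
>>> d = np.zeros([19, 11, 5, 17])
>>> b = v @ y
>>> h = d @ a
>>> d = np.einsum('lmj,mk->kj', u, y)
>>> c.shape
(17, 5)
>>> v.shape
(5, 5, 5)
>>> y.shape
(5, 17)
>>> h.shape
(19, 11, 5, 17)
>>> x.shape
(17, 17)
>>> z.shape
(5, 5, 17)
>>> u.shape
(19, 5, 19)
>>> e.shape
(17,)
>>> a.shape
(17, 17)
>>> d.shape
(17, 19)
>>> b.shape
(5, 5, 17)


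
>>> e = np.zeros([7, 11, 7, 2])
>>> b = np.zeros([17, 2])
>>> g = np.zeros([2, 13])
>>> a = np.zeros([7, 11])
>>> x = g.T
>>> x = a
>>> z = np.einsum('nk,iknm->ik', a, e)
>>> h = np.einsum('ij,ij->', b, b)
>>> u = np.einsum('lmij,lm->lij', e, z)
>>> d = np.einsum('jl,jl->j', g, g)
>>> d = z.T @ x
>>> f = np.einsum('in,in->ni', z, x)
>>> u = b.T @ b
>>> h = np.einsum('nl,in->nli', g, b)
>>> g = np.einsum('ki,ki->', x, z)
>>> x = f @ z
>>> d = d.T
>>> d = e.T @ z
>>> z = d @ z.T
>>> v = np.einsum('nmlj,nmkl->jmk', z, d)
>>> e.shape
(7, 11, 7, 2)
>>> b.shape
(17, 2)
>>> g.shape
()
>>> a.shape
(7, 11)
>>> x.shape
(11, 11)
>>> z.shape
(2, 7, 11, 7)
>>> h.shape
(2, 13, 17)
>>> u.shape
(2, 2)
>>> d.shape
(2, 7, 11, 11)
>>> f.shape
(11, 7)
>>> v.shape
(7, 7, 11)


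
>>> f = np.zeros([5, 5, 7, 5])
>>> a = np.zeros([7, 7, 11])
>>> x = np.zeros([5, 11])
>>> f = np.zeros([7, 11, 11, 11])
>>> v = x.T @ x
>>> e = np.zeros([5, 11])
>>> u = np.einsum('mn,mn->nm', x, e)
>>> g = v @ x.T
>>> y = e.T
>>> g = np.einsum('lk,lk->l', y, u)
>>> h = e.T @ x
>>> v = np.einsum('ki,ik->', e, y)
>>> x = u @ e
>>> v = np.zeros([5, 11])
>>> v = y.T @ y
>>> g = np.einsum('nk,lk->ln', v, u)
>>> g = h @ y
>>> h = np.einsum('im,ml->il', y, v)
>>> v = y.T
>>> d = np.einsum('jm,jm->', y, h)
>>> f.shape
(7, 11, 11, 11)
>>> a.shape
(7, 7, 11)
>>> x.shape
(11, 11)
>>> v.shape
(5, 11)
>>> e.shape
(5, 11)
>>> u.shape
(11, 5)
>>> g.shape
(11, 5)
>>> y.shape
(11, 5)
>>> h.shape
(11, 5)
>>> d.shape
()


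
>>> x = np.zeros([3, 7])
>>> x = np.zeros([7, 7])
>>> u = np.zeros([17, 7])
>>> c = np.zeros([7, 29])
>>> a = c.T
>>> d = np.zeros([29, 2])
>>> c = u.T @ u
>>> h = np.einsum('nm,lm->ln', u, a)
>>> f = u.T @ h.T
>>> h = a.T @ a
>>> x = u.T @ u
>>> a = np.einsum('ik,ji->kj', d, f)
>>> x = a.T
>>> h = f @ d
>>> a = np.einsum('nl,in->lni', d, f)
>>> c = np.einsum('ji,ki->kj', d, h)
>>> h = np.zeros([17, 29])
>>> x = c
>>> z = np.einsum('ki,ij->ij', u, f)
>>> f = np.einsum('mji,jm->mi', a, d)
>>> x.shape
(7, 29)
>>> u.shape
(17, 7)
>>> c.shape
(7, 29)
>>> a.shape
(2, 29, 7)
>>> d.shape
(29, 2)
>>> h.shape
(17, 29)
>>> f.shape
(2, 7)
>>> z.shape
(7, 29)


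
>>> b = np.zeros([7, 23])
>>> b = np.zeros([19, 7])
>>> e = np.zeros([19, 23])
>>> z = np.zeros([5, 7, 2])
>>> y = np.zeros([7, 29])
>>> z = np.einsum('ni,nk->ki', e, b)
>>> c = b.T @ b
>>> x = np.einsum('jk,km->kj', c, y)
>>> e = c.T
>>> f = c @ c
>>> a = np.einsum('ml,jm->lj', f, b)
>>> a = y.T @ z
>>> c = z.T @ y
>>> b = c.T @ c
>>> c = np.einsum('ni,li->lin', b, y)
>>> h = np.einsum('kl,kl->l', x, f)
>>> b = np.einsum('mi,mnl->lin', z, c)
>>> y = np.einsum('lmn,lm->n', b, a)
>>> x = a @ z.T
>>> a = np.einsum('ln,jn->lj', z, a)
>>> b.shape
(29, 23, 29)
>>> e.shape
(7, 7)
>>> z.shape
(7, 23)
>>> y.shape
(29,)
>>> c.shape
(7, 29, 29)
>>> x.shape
(29, 7)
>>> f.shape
(7, 7)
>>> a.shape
(7, 29)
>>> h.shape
(7,)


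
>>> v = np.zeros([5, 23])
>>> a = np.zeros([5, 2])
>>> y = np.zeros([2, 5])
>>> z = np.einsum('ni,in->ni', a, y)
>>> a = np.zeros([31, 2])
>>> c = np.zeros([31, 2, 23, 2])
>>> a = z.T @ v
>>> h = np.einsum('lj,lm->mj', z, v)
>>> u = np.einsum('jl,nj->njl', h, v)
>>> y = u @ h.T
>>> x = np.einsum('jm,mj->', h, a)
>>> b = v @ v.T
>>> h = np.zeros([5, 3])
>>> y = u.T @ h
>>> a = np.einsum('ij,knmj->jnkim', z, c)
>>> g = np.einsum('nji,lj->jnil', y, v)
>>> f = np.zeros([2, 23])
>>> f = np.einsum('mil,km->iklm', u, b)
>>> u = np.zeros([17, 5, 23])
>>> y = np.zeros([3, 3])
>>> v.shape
(5, 23)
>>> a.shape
(2, 2, 31, 5, 23)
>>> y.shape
(3, 3)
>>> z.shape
(5, 2)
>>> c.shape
(31, 2, 23, 2)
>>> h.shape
(5, 3)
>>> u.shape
(17, 5, 23)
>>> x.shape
()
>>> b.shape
(5, 5)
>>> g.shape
(23, 2, 3, 5)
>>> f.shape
(23, 5, 2, 5)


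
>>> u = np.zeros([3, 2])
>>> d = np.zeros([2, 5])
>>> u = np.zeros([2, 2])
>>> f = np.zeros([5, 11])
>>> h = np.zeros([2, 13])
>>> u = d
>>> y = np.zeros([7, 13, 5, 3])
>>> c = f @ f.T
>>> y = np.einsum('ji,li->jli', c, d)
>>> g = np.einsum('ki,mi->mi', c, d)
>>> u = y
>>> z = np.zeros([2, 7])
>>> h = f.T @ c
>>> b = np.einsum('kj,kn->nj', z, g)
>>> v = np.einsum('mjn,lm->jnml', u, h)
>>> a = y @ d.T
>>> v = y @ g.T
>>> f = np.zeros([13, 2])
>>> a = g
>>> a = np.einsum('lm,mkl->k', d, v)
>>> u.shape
(5, 2, 5)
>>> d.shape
(2, 5)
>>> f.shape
(13, 2)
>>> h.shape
(11, 5)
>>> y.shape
(5, 2, 5)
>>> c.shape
(5, 5)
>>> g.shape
(2, 5)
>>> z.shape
(2, 7)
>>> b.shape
(5, 7)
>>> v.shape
(5, 2, 2)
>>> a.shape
(2,)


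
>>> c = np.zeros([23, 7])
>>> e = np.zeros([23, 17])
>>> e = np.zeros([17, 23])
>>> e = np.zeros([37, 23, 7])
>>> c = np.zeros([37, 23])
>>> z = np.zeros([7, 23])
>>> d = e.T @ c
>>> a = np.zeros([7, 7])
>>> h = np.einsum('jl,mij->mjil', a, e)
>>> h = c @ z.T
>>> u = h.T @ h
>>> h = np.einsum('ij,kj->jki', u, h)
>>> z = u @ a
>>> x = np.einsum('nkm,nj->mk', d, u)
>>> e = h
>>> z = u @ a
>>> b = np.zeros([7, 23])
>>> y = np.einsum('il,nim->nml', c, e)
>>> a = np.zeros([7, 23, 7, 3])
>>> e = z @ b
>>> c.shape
(37, 23)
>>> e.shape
(7, 23)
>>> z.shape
(7, 7)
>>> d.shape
(7, 23, 23)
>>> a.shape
(7, 23, 7, 3)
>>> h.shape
(7, 37, 7)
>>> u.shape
(7, 7)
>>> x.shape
(23, 23)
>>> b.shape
(7, 23)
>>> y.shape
(7, 7, 23)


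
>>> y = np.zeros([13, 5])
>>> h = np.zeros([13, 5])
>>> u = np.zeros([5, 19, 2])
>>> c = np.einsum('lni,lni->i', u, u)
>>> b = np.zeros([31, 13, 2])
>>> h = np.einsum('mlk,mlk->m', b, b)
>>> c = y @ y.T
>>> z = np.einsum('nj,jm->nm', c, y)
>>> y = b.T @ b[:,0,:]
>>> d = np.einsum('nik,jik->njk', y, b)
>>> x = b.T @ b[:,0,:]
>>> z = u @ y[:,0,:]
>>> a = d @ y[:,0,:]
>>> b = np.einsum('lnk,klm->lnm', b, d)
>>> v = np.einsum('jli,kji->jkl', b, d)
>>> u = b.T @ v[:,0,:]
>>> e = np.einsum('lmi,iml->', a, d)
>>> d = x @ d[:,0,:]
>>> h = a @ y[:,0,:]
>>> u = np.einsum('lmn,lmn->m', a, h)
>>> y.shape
(2, 13, 2)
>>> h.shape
(2, 31, 2)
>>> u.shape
(31,)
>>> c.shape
(13, 13)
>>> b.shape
(31, 13, 2)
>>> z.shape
(5, 19, 2)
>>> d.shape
(2, 13, 2)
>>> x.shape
(2, 13, 2)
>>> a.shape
(2, 31, 2)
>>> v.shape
(31, 2, 13)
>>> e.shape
()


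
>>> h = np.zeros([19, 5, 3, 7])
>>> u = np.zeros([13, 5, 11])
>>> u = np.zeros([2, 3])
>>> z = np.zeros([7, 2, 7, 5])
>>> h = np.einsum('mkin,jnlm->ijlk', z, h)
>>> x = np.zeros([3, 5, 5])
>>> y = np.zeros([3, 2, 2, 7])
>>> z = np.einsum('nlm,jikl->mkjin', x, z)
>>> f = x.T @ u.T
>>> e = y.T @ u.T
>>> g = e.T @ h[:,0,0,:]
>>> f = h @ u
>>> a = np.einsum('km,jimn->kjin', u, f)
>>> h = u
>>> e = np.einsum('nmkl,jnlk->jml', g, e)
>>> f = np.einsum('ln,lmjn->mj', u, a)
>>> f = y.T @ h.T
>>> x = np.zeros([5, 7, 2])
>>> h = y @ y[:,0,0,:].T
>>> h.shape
(3, 2, 2, 3)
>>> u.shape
(2, 3)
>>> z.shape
(5, 7, 7, 2, 3)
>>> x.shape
(5, 7, 2)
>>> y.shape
(3, 2, 2, 7)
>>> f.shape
(7, 2, 2, 2)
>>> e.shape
(7, 2, 2)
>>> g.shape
(2, 2, 2, 2)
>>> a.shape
(2, 7, 19, 3)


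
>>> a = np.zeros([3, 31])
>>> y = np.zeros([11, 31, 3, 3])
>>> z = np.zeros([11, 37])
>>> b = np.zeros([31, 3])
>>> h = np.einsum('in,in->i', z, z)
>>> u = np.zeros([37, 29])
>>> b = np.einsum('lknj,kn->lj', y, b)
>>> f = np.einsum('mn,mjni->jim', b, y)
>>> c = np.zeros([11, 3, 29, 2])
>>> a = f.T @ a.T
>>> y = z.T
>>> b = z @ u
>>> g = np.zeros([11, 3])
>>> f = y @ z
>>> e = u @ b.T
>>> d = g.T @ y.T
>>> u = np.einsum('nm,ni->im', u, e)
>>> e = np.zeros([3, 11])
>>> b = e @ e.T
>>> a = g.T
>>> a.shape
(3, 11)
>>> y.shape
(37, 11)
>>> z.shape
(11, 37)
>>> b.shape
(3, 3)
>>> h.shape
(11,)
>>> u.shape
(11, 29)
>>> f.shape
(37, 37)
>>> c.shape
(11, 3, 29, 2)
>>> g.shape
(11, 3)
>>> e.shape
(3, 11)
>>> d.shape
(3, 37)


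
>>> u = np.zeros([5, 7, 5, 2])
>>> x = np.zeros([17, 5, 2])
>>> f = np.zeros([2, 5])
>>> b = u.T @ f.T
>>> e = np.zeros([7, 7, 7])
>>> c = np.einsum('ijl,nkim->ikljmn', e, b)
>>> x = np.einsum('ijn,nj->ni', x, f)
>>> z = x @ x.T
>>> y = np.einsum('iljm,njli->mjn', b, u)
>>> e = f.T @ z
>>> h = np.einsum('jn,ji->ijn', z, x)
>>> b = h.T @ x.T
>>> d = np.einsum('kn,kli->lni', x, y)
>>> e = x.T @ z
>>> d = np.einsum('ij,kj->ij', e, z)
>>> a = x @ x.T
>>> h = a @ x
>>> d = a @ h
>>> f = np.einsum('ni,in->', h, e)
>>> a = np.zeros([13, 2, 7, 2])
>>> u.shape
(5, 7, 5, 2)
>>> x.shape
(2, 17)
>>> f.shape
()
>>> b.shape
(2, 2, 2)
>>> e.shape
(17, 2)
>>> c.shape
(7, 5, 7, 7, 2, 2)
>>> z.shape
(2, 2)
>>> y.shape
(2, 7, 5)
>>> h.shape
(2, 17)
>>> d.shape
(2, 17)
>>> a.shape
(13, 2, 7, 2)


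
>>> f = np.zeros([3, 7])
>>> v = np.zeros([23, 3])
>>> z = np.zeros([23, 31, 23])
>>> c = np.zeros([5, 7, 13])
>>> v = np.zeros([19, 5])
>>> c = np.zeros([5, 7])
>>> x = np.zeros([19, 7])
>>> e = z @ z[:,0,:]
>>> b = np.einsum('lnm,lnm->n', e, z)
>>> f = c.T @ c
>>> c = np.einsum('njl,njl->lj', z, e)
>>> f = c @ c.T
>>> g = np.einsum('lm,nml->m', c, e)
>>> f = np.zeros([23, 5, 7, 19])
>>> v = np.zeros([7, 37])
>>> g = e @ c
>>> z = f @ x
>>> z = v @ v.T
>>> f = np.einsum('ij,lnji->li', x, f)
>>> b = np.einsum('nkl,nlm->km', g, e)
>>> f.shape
(23, 19)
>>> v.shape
(7, 37)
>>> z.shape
(7, 7)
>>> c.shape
(23, 31)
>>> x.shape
(19, 7)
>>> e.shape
(23, 31, 23)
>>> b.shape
(31, 23)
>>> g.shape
(23, 31, 31)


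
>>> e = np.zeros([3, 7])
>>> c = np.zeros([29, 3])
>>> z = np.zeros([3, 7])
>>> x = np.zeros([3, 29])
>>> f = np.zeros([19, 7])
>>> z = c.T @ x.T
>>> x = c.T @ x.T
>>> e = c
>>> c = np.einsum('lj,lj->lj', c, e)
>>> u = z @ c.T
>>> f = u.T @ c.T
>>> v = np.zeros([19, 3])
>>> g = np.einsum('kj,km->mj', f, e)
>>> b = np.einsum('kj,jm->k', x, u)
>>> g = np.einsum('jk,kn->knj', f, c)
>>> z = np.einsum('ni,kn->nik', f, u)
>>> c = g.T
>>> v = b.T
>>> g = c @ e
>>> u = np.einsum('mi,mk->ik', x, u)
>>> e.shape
(29, 3)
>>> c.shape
(29, 3, 29)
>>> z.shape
(29, 29, 3)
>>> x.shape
(3, 3)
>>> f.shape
(29, 29)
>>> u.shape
(3, 29)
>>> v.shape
(3,)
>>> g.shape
(29, 3, 3)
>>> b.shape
(3,)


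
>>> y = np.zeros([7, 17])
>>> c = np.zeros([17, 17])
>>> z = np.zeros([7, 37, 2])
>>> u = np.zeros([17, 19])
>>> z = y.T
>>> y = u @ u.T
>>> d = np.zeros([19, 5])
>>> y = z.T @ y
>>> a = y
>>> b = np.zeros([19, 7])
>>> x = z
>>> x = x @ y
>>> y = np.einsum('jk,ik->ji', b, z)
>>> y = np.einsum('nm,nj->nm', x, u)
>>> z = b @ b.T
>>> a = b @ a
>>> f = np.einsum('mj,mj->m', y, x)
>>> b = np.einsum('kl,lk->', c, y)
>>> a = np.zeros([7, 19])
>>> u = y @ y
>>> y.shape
(17, 17)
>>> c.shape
(17, 17)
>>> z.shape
(19, 19)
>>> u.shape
(17, 17)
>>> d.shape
(19, 5)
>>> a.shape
(7, 19)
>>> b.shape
()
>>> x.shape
(17, 17)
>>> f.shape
(17,)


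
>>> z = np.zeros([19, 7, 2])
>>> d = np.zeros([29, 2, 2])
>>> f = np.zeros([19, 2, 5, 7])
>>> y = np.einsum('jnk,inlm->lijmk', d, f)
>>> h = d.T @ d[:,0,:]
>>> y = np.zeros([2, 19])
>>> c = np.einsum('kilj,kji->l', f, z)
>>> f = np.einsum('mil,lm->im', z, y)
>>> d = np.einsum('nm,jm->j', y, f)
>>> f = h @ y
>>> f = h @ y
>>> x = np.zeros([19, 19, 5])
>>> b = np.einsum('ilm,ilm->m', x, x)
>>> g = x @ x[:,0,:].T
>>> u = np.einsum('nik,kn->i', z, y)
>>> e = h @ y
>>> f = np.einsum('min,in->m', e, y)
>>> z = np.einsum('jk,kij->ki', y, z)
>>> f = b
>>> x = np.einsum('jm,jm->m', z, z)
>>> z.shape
(19, 7)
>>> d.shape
(7,)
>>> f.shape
(5,)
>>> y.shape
(2, 19)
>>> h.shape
(2, 2, 2)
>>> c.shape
(5,)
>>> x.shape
(7,)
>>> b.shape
(5,)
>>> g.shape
(19, 19, 19)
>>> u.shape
(7,)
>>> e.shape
(2, 2, 19)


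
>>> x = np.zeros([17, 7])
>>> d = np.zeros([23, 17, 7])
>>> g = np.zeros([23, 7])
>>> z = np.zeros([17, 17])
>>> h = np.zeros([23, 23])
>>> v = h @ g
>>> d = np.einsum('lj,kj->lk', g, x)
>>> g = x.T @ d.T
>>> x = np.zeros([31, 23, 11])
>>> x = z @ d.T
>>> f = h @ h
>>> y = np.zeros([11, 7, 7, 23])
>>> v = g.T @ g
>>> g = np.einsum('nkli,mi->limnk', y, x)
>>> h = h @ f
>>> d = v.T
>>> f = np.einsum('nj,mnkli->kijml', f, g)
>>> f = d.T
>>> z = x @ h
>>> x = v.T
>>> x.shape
(23, 23)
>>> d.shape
(23, 23)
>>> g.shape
(7, 23, 17, 11, 7)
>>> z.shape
(17, 23)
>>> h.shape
(23, 23)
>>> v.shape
(23, 23)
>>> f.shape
(23, 23)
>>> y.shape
(11, 7, 7, 23)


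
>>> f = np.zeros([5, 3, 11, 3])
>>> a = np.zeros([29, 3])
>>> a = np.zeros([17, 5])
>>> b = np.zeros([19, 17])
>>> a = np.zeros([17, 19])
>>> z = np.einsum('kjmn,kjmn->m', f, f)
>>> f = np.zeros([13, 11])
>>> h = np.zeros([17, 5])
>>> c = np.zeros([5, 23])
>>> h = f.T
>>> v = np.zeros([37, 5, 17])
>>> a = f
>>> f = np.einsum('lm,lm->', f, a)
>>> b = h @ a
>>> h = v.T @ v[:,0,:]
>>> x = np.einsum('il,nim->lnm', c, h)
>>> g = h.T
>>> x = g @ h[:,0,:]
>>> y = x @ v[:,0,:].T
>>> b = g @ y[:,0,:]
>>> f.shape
()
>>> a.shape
(13, 11)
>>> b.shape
(17, 5, 37)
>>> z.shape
(11,)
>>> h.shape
(17, 5, 17)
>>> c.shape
(5, 23)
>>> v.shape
(37, 5, 17)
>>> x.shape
(17, 5, 17)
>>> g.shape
(17, 5, 17)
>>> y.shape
(17, 5, 37)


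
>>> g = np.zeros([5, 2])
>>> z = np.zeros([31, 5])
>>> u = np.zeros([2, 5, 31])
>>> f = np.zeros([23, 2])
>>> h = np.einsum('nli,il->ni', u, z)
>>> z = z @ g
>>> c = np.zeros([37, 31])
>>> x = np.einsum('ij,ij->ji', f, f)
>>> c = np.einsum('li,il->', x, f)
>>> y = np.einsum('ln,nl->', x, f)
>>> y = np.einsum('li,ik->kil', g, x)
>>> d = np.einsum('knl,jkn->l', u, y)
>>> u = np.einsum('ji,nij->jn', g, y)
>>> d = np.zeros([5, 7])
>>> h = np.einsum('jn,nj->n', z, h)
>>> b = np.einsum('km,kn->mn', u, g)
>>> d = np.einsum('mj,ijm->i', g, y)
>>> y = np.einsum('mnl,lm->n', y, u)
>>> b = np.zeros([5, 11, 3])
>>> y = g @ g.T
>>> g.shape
(5, 2)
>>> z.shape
(31, 2)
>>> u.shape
(5, 23)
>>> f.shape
(23, 2)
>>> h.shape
(2,)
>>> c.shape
()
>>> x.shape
(2, 23)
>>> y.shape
(5, 5)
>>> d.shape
(23,)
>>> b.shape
(5, 11, 3)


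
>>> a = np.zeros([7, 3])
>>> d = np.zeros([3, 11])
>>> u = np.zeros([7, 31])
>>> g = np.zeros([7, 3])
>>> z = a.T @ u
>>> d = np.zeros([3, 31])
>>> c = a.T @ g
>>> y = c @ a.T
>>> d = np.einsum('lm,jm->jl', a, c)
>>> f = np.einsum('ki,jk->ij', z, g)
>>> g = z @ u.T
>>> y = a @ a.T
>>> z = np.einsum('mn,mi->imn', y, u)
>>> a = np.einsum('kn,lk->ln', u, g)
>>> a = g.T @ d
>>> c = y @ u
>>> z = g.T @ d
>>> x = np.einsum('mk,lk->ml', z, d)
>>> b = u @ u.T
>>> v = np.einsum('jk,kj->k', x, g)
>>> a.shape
(7, 7)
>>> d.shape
(3, 7)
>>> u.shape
(7, 31)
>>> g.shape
(3, 7)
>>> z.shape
(7, 7)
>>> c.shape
(7, 31)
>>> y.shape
(7, 7)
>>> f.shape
(31, 7)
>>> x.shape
(7, 3)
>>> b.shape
(7, 7)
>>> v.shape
(3,)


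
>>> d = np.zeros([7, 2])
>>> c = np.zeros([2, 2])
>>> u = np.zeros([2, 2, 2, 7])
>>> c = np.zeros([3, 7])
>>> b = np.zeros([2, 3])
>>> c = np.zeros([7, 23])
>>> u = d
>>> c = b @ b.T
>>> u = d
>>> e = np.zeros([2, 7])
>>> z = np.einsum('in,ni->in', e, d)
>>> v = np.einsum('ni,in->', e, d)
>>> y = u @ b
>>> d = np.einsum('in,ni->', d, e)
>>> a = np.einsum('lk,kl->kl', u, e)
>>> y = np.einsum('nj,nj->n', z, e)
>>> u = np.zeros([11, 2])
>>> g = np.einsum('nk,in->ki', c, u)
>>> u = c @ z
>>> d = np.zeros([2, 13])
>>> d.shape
(2, 13)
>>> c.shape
(2, 2)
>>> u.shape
(2, 7)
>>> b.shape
(2, 3)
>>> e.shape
(2, 7)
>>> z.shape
(2, 7)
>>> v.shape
()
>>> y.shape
(2,)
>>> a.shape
(2, 7)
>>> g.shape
(2, 11)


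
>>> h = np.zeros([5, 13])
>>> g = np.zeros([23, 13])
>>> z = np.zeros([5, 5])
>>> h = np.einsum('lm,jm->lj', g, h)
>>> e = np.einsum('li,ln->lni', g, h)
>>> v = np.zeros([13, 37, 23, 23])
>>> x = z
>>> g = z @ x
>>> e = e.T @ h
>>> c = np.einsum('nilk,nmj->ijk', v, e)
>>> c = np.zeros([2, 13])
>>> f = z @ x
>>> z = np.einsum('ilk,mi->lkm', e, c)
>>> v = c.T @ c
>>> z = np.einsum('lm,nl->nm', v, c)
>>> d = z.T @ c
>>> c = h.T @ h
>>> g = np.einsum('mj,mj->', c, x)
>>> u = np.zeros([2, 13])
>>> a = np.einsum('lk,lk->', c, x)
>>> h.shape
(23, 5)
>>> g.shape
()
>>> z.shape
(2, 13)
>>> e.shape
(13, 5, 5)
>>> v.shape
(13, 13)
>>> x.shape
(5, 5)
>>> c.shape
(5, 5)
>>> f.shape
(5, 5)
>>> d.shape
(13, 13)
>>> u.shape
(2, 13)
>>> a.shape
()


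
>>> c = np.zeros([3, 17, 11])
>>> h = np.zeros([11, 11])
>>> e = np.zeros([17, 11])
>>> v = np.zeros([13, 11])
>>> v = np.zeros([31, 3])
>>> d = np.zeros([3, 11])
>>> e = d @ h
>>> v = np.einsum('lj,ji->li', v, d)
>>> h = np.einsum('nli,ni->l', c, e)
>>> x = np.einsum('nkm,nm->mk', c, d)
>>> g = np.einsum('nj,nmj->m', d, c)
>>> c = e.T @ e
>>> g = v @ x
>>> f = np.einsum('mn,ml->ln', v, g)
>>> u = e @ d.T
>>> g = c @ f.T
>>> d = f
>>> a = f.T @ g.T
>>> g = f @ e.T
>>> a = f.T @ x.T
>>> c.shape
(11, 11)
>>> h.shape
(17,)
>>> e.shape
(3, 11)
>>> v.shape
(31, 11)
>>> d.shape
(17, 11)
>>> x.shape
(11, 17)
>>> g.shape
(17, 3)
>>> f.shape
(17, 11)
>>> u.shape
(3, 3)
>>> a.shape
(11, 11)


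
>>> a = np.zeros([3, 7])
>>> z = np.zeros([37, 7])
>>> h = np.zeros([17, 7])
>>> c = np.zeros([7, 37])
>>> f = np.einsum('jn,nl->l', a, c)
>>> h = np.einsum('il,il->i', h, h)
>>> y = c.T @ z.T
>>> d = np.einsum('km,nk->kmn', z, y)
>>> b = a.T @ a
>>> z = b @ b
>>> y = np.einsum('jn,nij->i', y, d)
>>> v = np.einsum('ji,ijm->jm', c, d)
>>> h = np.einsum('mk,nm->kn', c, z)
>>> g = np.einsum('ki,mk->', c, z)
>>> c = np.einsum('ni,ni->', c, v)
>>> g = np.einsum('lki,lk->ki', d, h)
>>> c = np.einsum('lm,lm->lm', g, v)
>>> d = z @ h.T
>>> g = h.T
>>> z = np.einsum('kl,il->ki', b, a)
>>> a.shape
(3, 7)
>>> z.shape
(7, 3)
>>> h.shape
(37, 7)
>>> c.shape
(7, 37)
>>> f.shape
(37,)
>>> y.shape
(7,)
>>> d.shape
(7, 37)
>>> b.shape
(7, 7)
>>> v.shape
(7, 37)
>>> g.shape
(7, 37)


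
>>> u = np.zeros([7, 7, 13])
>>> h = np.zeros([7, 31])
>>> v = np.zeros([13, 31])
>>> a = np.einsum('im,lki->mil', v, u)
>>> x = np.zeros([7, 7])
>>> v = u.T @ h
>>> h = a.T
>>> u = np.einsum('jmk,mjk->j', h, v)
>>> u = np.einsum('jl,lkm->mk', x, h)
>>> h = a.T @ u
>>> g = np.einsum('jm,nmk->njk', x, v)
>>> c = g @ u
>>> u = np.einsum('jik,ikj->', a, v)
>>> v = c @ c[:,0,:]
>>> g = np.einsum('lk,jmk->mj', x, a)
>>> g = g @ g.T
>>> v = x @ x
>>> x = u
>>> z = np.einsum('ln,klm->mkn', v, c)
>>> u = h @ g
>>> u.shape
(7, 13, 13)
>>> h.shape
(7, 13, 13)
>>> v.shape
(7, 7)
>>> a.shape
(31, 13, 7)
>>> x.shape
()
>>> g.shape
(13, 13)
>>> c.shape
(13, 7, 13)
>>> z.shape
(13, 13, 7)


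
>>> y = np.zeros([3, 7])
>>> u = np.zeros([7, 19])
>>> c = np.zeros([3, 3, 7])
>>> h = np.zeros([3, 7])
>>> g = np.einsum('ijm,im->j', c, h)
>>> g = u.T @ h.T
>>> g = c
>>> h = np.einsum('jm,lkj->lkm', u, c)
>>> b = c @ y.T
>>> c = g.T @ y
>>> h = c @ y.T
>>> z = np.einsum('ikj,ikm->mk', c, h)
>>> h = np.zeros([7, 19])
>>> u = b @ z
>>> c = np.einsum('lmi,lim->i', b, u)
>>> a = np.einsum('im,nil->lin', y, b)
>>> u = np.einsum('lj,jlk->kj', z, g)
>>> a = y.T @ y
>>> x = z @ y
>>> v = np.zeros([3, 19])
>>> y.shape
(3, 7)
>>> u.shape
(7, 3)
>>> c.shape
(3,)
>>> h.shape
(7, 19)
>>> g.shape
(3, 3, 7)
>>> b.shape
(3, 3, 3)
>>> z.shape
(3, 3)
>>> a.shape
(7, 7)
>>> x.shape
(3, 7)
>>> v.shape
(3, 19)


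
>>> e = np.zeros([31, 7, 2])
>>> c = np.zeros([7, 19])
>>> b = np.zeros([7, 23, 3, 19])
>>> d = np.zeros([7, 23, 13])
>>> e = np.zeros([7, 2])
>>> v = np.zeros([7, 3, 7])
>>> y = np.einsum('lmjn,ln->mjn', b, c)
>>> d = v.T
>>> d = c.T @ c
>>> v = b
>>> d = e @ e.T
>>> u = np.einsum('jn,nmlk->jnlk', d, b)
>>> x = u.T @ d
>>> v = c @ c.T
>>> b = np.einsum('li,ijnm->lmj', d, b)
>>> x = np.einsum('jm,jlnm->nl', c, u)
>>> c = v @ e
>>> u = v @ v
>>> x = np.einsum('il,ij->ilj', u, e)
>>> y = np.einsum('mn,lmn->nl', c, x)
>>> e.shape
(7, 2)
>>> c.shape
(7, 2)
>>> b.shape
(7, 19, 23)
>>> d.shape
(7, 7)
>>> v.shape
(7, 7)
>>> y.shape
(2, 7)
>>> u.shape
(7, 7)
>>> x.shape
(7, 7, 2)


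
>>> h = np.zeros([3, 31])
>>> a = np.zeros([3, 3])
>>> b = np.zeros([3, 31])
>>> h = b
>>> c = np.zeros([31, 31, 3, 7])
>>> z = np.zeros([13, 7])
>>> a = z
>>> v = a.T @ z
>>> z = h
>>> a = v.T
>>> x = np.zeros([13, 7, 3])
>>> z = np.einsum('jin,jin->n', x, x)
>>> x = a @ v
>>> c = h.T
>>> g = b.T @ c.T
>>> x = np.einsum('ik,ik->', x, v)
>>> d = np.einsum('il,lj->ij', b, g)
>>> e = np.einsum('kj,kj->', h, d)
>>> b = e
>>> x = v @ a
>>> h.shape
(3, 31)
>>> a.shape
(7, 7)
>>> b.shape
()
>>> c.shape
(31, 3)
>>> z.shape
(3,)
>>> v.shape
(7, 7)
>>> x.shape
(7, 7)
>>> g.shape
(31, 31)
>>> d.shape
(3, 31)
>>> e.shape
()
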